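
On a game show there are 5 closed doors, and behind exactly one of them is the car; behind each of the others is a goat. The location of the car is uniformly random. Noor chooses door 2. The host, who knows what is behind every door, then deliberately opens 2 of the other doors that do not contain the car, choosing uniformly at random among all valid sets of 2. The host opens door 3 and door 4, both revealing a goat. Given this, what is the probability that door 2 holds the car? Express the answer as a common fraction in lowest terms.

1/5

Condition on the true location of the car.
If it is behind either of doors 1 and 5 (prior 1/5 each): the host has 3 equally likely choices, so probability 1/3; weight (1/5)·(1/3) = 1/15 each.
If it is behind door 2 (prior 1/5): the host has 6 equally likely choices, so probability 1/6; weight (1/5)·(1/6) = 1/30.
If it is behind either of doors 3 and 4 (prior 1/5 each): that door was opened and seen not to hold the prize — ruled out; weight (1/5)·0 = 0 each.
The weights sum to 1/6.
So P(the car behind door 2 | the host opened door 3 and door 4) = (1/30) / (1/6) = 1/5.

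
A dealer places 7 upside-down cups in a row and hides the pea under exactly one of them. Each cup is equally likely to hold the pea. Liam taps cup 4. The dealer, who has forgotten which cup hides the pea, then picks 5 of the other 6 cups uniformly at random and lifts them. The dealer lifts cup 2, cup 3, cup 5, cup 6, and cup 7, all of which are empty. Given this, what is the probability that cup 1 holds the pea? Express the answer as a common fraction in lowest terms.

Consider each possible location of the pea in turn.
If it is under either of cups 1 and 4 (prior 1/7 each): the dealer picks exactly this set with probability 1/6 regardless, and none is the prize; weight (1/7)·(1/6) = 1/42 each.
If it is under any of cups 2, 3, 5, 6, and 7 (prior 1/7 each): that cup was opened and seen not to hold the prize — ruled out; weight (1/7)·0 = 0 each.
The weights sum to 1/21.
So P(the pea under cup 1 | the dealer opened cup 2, cup 3, cup 5, cup 6, and cup 7) = (1/42) / (1/21) = 1/2.

1/2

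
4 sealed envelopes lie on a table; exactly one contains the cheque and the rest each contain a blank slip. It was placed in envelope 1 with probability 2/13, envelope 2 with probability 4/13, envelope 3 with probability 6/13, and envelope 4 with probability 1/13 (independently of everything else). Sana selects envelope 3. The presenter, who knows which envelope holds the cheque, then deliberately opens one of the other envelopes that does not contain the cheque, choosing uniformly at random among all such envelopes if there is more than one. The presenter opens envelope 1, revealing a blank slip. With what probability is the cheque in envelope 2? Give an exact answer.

4/9

Condition on the true location of the cheque.
If it is in envelope 1 (prior 2/13): the presenter opened envelope 1, so this case is ruled out; weight (2/13)·0 = 0.
If it is in envelope 2 (prior 4/13): the presenter has 2 equally likely choices, so probability 1/2; weight (4/13)·(1/2) = 2/13.
If it is in envelope 3 (prior 6/13): the presenter has 3 equally likely choices, so probability 1/3; weight (6/13)·(1/3) = 2/13.
If it is in envelope 4 (prior 1/13): the presenter has 2 equally likely choices, so probability 1/2; weight (1/13)·(1/2) = 1/26.
The weights sum to 9/26.
So P(the cheque in envelope 2 | the presenter opened envelope 1) = (2/13) / (9/26) = 4/9.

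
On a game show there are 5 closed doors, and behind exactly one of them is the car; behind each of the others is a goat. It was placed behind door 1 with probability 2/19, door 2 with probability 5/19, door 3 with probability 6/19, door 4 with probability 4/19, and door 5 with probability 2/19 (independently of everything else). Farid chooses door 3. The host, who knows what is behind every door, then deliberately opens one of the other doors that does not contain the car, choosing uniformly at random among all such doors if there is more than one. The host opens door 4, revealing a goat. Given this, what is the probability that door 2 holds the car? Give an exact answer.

Apply Bayes' rule, conditioning on where the car actually is.
If it is behind either of doors 1 and 5 (prior 2/19 each): the host has 3 equally likely choices, so probability 1/3; weight (2/19)·(1/3) = 2/57 each.
If it is behind door 2 (prior 5/19): the host has 3 equally likely choices, so probability 1/3; weight (5/19)·(1/3) = 5/57.
If it is behind door 3 (prior 6/19): the host has 4 equally likely choices, so probability 1/4; weight (6/19)·(1/4) = 3/38.
If it is behind door 4 (prior 4/19): the host opened door 4, so this case is ruled out; weight (4/19)·0 = 0.
The weights sum to 9/38.
So P(the car behind door 2 | the host opened door 4) = (5/57) / (9/38) = 10/27.

10/27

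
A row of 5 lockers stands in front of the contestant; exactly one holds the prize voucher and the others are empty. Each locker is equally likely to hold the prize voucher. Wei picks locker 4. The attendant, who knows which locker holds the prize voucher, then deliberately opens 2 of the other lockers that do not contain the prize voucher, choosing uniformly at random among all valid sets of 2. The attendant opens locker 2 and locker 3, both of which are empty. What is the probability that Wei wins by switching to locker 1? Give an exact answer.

Apply Bayes' rule, conditioning on where the prize voucher actually is.
If it is in either of lockers 1 and 5 (prior 1/5 each): the attendant has 3 equally likely choices, so probability 1/3; weight (1/5)·(1/3) = 1/15 each.
If it is in either of lockers 2 and 3 (prior 1/5 each): that locker was opened and seen not to hold the prize — ruled out; weight (1/5)·0 = 0 each.
If it is in locker 4 (prior 1/5): the attendant has 6 equally likely choices, so probability 1/6; weight (1/5)·(1/6) = 1/30.
The weights sum to 1/6.
So P(the prize voucher in locker 1 | the attendant opened locker 2 and locker 3) = (1/15) / (1/6) = 2/5.

2/5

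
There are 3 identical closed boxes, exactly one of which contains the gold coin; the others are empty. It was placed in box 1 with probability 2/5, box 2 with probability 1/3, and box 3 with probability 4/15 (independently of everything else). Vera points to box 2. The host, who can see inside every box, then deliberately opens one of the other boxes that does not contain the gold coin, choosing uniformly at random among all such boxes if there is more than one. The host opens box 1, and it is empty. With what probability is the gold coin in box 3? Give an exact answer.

8/13

Condition on the true location of the gold coin.
If it is in box 1 (prior 2/5): the host opened box 1, so this case is ruled out; weight (2/5)·0 = 0.
If it is in box 2 (prior 1/3): the host has 2 equally likely choices, so probability 1/2; weight (1/3)·(1/2) = 1/6.
If it is in box 3 (prior 4/15): the host has no choice, probability 1; weight (4/15)·1 = 4/15.
The weights sum to 13/30.
So P(the gold coin in box 3 | the host opened box 1) = (4/15) / (13/30) = 8/13.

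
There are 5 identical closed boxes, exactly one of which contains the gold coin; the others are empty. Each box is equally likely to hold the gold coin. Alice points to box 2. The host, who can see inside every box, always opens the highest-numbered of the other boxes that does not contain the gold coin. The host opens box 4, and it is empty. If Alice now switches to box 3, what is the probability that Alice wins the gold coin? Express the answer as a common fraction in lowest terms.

0

Apply Bayes' rule, conditioning on where the gold coin actually is.
If it is in any of boxes 1, 2, and 3 (prior 1/5 each): the host would have opened box 5 instead, probability 0; weight (1/5)·0 = 0 each.
If it is in box 4 (prior 1/5): the host opened box 4, so this case is ruled out; weight (1/5)·0 = 0.
If it is in box 5 (prior 1/5): box 4 is the highest-numbered option available, probability 1; weight (1/5)·1 = 1/5.
The weights sum to 1/5.
So P(the gold coin in box 3 | the host opened box 4) = 0 / (1/5) = 0.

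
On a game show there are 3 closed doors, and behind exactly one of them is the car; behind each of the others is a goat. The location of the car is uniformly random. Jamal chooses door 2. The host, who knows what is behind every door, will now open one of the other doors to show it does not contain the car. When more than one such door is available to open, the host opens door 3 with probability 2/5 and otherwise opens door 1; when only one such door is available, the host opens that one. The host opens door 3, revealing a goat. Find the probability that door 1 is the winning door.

5/7

Condition on the true location of the car.
If it is behind door 1 (prior 1/3): only door 3 is available, probability 1; weight (1/3)·1 = 1/3.
If it is behind door 2 (prior 1/3): door 3 is available, opened with probability 2/5; weight (1/3)·(2/5) = 2/15.
If it is behind door 3 (prior 1/3): the host opened door 3, so this case is ruled out; weight (1/3)·0 = 0.
The weights sum to 7/15.
So P(the car behind door 1 | the host opened door 3) = (1/3) / (7/15) = 5/7.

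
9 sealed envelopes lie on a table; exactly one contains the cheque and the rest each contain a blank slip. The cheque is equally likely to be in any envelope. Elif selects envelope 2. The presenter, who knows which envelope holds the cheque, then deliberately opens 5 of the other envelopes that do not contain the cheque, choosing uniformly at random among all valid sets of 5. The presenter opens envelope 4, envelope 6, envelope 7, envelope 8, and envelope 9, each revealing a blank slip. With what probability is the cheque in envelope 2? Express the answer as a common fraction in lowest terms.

1/9

Consider each possible location of the cheque in turn.
If it is in any of envelopes 1, 3, and 5 (prior 1/9 each): the presenter has 21 equally likely choices, so probability 1/21; weight (1/9)·(1/21) = 1/189 each.
If it is in envelope 2 (prior 1/9): the presenter has 56 equally likely choices, so probability 1/56; weight (1/9)·(1/56) = 1/504.
If it is in any of envelopes 4, 6, 7, 8, and 9 (prior 1/9 each): that envelope was opened and seen not to hold the prize — ruled out; weight (1/9)·0 = 0 each.
The weights sum to 1/56.
So P(the cheque in envelope 2 | the presenter opened envelope 4, envelope 6, envelope 7, envelope 8, and envelope 9) = (1/504) / (1/56) = 1/9.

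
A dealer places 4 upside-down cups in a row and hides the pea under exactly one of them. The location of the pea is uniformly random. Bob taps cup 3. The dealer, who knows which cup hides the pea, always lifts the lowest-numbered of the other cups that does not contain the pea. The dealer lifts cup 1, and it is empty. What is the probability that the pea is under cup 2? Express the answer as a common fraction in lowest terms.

1/3

Condition on the true location of the pea.
If it is under cup 1 (prior 1/4): the dealer opened cup 1, so this case is ruled out; weight (1/4)·0 = 0.
If it is under any of cups 2, 3, and 4 (prior 1/4 each): cup 1 is the lowest-numbered option available, probability 1; weight (1/4)·1 = 1/4 each.
The weights sum to 3/4.
So P(the pea under cup 2 | the dealer opened cup 1) = (1/4) / (3/4) = 1/3.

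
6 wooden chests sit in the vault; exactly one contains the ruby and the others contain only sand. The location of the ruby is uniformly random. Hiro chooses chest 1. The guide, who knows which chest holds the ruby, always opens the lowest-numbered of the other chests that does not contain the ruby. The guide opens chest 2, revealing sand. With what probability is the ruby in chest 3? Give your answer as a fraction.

1/5

Apply Bayes' rule, conditioning on where the ruby actually is.
If it is in any of chests 1, 3, 4, 5, and 6 (prior 1/6 each): chest 2 is the lowest-numbered option available, probability 1; weight (1/6)·1 = 1/6 each.
If it is in chest 2 (prior 1/6): the guide opened chest 2, so this case is ruled out; weight (1/6)·0 = 0.
The weights sum to 5/6.
So P(the ruby in chest 3 | the guide opened chest 2) = (1/6) / (5/6) = 1/5.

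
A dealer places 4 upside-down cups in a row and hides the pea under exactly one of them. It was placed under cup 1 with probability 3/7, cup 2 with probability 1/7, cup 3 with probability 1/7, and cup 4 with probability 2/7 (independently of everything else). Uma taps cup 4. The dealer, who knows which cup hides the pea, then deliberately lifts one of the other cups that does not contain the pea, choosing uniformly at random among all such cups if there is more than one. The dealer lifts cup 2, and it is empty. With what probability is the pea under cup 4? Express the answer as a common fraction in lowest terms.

Apply Bayes' rule, conditioning on where the pea actually is.
If it is under cup 1 (prior 3/7): the dealer has 2 equally likely choices, so probability 1/2; weight (3/7)·(1/2) = 3/14.
If it is under cup 2 (prior 1/7): the dealer opened cup 2, so this case is ruled out; weight (1/7)·0 = 0.
If it is under cup 3 (prior 1/7): the dealer has 2 equally likely choices, so probability 1/2; weight (1/7)·(1/2) = 1/14.
If it is under cup 4 (prior 2/7): the dealer has 3 equally likely choices, so probability 1/3; weight (2/7)·(1/3) = 2/21.
The weights sum to 8/21.
So P(the pea under cup 4 | the dealer opened cup 2) = (2/21) / (8/21) = 1/4.

1/4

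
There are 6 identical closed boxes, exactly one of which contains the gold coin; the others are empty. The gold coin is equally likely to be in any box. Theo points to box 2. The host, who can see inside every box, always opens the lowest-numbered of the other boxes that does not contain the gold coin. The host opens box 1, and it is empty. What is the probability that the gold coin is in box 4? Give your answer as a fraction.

1/5

Condition on the true location of the gold coin.
If it is in box 1 (prior 1/6): the host opened box 1, so this case is ruled out; weight (1/6)·0 = 0.
If it is in any of boxes 2, 3, 4, 5, and 6 (prior 1/6 each): box 1 is the lowest-numbered option available, probability 1; weight (1/6)·1 = 1/6 each.
The weights sum to 5/6.
So P(the gold coin in box 4 | the host opened box 1) = (1/6) / (5/6) = 1/5.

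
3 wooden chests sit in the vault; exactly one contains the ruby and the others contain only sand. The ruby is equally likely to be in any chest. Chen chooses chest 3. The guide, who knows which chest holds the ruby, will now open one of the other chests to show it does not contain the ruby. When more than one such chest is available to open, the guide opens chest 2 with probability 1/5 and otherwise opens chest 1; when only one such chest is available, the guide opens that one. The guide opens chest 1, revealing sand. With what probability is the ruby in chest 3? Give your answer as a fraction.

4/9

Condition on the true location of the ruby.
If it is in chest 1 (prior 1/3): the guide opened chest 1, so this case is ruled out; weight (1/3)·0 = 0.
If it is in chest 2 (prior 1/3): only chest 1 is available, probability 1; weight (1/3)·1 = 1/3.
If it is in chest 3 (prior 1/3): chest 2 is available but not opened, probability 4/5; weight (1/3)·(4/5) = 4/15.
The weights sum to 3/5.
So P(the ruby in chest 3 | the guide opened chest 1) = (4/15) / (3/5) = 4/9.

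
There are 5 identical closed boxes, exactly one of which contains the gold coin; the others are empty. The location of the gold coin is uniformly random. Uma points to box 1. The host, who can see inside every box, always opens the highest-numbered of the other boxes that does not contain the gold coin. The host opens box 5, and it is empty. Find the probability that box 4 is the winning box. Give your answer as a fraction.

1/4

Consider each possible location of the gold coin in turn.
If it is in any of boxes 1, 2, 3, and 4 (prior 1/5 each): box 5 is the highest-numbered option available, probability 1; weight (1/5)·1 = 1/5 each.
If it is in box 5 (prior 1/5): the host opened box 5, so this case is ruled out; weight (1/5)·0 = 0.
The weights sum to 4/5.
So P(the gold coin in box 4 | the host opened box 5) = (1/5) / (4/5) = 1/4.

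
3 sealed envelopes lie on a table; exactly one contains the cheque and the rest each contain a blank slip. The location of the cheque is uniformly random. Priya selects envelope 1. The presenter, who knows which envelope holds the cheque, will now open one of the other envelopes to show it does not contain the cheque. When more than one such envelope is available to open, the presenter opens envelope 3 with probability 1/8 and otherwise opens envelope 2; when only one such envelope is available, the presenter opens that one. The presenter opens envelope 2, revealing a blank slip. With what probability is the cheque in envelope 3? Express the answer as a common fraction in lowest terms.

Apply Bayes' rule, conditioning on where the cheque actually is.
If it is in envelope 1 (prior 1/3): envelope 3 is available but not opened, probability 7/8; weight (1/3)·(7/8) = 7/24.
If it is in envelope 2 (prior 1/3): the presenter opened envelope 2, so this case is ruled out; weight (1/3)·0 = 0.
If it is in envelope 3 (prior 1/3): only envelope 2 is available, probability 1; weight (1/3)·1 = 1/3.
The weights sum to 5/8.
So P(the cheque in envelope 3 | the presenter opened envelope 2) = (1/3) / (5/8) = 8/15.

8/15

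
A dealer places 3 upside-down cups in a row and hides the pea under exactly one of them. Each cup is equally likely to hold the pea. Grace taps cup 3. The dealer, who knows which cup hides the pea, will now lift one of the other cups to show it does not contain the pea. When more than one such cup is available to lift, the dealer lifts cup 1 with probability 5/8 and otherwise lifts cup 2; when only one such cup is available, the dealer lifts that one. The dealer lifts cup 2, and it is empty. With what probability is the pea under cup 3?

3/11

Condition on the true location of the pea.
If it is under cup 1 (prior 1/3): only cup 2 is available, probability 1; weight (1/3)·1 = 1/3.
If it is under cup 2 (prior 1/3): the dealer opened cup 2, so this case is ruled out; weight (1/3)·0 = 0.
If it is under cup 3 (prior 1/3): cup 1 is available but not opened, probability 3/8; weight (1/3)·(3/8) = 1/8.
The weights sum to 11/24.
So P(the pea under cup 3 | the dealer opened cup 2) = (1/8) / (11/24) = 3/11.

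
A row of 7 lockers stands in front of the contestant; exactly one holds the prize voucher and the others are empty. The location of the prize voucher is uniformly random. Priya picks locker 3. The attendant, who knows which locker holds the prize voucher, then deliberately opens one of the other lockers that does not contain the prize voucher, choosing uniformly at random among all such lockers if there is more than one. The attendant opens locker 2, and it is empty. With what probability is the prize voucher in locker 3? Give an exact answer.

Condition on the true location of the prize voucher.
If it is in any of lockers 1, 4, 5, 6, and 7 (prior 1/7 each): the attendant has 5 equally likely choices, so probability 1/5; weight (1/7)·(1/5) = 1/35 each.
If it is in locker 2 (prior 1/7): the attendant opened locker 2, so this case is ruled out; weight (1/7)·0 = 0.
If it is in locker 3 (prior 1/7): the attendant has 6 equally likely choices, so probability 1/6; weight (1/7)·(1/6) = 1/42.
The weights sum to 1/6.
So P(the prize voucher in locker 3 | the attendant opened locker 2) = (1/42) / (1/6) = 1/7.

1/7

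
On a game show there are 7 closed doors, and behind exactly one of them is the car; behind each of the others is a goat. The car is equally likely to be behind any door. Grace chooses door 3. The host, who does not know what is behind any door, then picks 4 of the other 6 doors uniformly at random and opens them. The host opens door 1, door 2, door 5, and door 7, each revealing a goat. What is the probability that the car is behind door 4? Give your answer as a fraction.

Consider each possible location of the car in turn.
If it is behind any of doors 1, 2, 5, and 7 (prior 1/7 each): that door was opened and seen not to hold the prize — ruled out; weight (1/7)·0 = 0 each.
If it is behind any of doors 3, 4, and 6 (prior 1/7 each): the host picks exactly this set with probability 1/15 regardless, and none is the prize; weight (1/7)·(1/15) = 1/105 each.
The weights sum to 1/35.
So P(the car behind door 4 | the host opened door 1, door 2, door 5, and door 7) = (1/105) / (1/35) = 1/3.

1/3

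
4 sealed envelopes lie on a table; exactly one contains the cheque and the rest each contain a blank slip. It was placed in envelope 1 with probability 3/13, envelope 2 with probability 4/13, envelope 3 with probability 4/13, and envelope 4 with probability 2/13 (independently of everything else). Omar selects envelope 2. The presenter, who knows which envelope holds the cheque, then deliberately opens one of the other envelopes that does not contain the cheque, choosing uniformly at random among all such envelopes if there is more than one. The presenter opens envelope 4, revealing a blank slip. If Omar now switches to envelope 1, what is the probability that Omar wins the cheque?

Consider each possible location of the cheque in turn.
If it is in envelope 1 (prior 3/13): the presenter has 2 equally likely choices, so probability 1/2; weight (3/13)·(1/2) = 3/26.
If it is in envelope 2 (prior 4/13): the presenter has 3 equally likely choices, so probability 1/3; weight (4/13)·(1/3) = 4/39.
If it is in envelope 3 (prior 4/13): the presenter has 2 equally likely choices, so probability 1/2; weight (4/13)·(1/2) = 2/13.
If it is in envelope 4 (prior 2/13): the presenter opened envelope 4, so this case is ruled out; weight (2/13)·0 = 0.
The weights sum to 29/78.
So P(the cheque in envelope 1 | the presenter opened envelope 4) = (3/26) / (29/78) = 9/29.

9/29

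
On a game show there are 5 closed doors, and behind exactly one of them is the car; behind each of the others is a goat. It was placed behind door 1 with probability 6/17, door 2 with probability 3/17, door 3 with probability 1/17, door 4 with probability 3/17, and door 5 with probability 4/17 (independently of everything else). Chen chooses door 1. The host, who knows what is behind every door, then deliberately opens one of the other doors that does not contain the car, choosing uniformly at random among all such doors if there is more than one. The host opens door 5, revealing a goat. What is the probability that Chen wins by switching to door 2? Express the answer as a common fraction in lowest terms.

6/23

Condition on the true location of the car.
If it is behind door 1 (prior 6/17): the host has 4 equally likely choices, so probability 1/4; weight (6/17)·(1/4) = 3/34.
If it is behind either of doors 2 and 4 (prior 3/17 each): the host has 3 equally likely choices, so probability 1/3; weight (3/17)·(1/3) = 1/17 each.
If it is behind door 3 (prior 1/17): the host has 3 equally likely choices, so probability 1/3; weight (1/17)·(1/3) = 1/51.
If it is behind door 5 (prior 4/17): the host opened door 5, so this case is ruled out; weight (4/17)·0 = 0.
The weights sum to 23/102.
So P(the car behind door 2 | the host opened door 5) = (1/17) / (23/102) = 6/23.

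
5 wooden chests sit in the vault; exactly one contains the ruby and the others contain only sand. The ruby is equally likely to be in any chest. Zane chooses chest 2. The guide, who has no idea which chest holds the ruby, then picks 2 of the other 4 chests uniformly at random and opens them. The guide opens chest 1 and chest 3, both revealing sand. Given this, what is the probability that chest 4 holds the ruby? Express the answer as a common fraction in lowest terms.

1/3

Consider each possible location of the ruby in turn.
If it is in either of chests 1 and 3 (prior 1/5 each): that chest was opened and seen not to hold the prize — ruled out; weight (1/5)·0 = 0 each.
If it is in any of chests 2, 4, and 5 (prior 1/5 each): the guide picks exactly this set with probability 1/6 regardless, and none is the prize; weight (1/5)·(1/6) = 1/30 each.
The weights sum to 1/10.
So P(the ruby in chest 4 | the guide opened chest 1 and chest 3) = (1/30) / (1/10) = 1/3.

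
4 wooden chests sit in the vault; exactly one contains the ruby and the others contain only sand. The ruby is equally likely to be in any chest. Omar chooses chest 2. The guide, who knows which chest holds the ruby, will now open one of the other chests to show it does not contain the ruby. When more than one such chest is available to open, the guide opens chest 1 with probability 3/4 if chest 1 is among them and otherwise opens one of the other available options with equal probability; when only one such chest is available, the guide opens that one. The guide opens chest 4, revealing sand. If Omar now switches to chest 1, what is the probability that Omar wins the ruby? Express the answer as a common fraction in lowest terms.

4/7

Consider each possible location of the ruby in turn.
If it is in chest 1 (prior 1/4): chest 1 holds the prize so is unavailable; the guide chooses uniformly among the 2 others, probability 1/2; weight (1/4)·(1/2) = 1/8.
If it is in chest 2 (prior 1/4): chest 1 is available but not opened; chest 4 gets probability (1 − 3/4)/2 = 1/8; weight (1/4)·(1/8) = 1/32.
If it is in chest 3 (prior 1/4): chest 1 is available but not opened, probability 1/4; weight (1/4)·(1/4) = 1/16.
If it is in chest 4 (prior 1/4): the guide opened chest 4, so this case is ruled out; weight (1/4)·0 = 0.
The weights sum to 7/32.
So P(the ruby in chest 1 | the guide opened chest 4) = (1/8) / (7/32) = 4/7.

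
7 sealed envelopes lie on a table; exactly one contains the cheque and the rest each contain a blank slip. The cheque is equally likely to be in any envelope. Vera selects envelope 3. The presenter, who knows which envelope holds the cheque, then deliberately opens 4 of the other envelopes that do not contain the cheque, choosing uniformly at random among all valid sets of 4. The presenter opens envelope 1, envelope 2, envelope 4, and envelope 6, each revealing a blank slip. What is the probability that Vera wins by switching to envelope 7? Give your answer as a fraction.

3/7

Apply Bayes' rule, conditioning on where the cheque actually is.
If it is in any of envelopes 1, 2, 4, and 6 (prior 1/7 each): that envelope was opened and seen not to hold the prize — ruled out; weight (1/7)·0 = 0 each.
If it is in envelope 3 (prior 1/7): the presenter has 15 equally likely choices, so probability 1/15; weight (1/7)·(1/15) = 1/105.
If it is in either of envelopes 5 and 7 (prior 1/7 each): the presenter has 5 equally likely choices, so probability 1/5; weight (1/7)·(1/5) = 1/35 each.
The weights sum to 1/15.
So P(the cheque in envelope 7 | the presenter opened envelope 1, envelope 2, envelope 4, and envelope 6) = (1/35) / (1/15) = 3/7.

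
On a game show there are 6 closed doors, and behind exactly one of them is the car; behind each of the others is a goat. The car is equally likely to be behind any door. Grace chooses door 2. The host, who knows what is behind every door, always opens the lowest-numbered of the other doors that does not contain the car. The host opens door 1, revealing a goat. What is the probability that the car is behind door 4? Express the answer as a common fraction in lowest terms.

Consider each possible location of the car in turn.
If it is behind door 1 (prior 1/6): the host opened door 1, so this case is ruled out; weight (1/6)·0 = 0.
If it is behind any of doors 2, 3, 4, 5, and 6 (prior 1/6 each): door 1 is the lowest-numbered option available, probability 1; weight (1/6)·1 = 1/6 each.
The weights sum to 5/6.
So P(the car behind door 4 | the host opened door 1) = (1/6) / (5/6) = 1/5.

1/5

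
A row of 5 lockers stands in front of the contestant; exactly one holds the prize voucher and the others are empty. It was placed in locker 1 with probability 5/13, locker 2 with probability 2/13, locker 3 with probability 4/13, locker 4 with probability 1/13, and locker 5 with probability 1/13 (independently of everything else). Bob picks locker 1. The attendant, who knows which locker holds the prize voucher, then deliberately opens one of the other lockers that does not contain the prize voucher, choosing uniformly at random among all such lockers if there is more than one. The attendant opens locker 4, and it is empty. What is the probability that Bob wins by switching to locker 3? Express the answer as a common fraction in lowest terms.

Apply Bayes' rule, conditioning on where the prize voucher actually is.
If it is in locker 1 (prior 5/13): the attendant has 4 equally likely choices, so probability 1/4; weight (5/13)·(1/4) = 5/52.
If it is in locker 2 (prior 2/13): the attendant has 3 equally likely choices, so probability 1/3; weight (2/13)·(1/3) = 2/39.
If it is in locker 3 (prior 4/13): the attendant has 3 equally likely choices, so probability 1/3; weight (4/13)·(1/3) = 4/39.
If it is in locker 4 (prior 1/13): the attendant opened locker 4, so this case is ruled out; weight (1/13)·0 = 0.
If it is in locker 5 (prior 1/13): the attendant has 3 equally likely choices, so probability 1/3; weight (1/13)·(1/3) = 1/39.
The weights sum to 43/156.
So P(the prize voucher in locker 3 | the attendant opened locker 4) = (4/39) / (43/156) = 16/43.

16/43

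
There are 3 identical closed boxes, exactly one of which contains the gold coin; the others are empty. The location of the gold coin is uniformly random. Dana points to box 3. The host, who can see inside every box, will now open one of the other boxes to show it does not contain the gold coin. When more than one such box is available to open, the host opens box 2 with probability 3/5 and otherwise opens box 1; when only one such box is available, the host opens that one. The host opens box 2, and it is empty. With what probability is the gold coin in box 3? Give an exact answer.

3/8

Condition on the true location of the gold coin.
If it is in box 1 (prior 1/3): only box 2 is available, probability 1; weight (1/3)·1 = 1/3.
If it is in box 2 (prior 1/3): the host opened box 2, so this case is ruled out; weight (1/3)·0 = 0.
If it is in box 3 (prior 1/3): box 2 is available, opened with probability 3/5; weight (1/3)·(3/5) = 1/5.
The weights sum to 8/15.
So P(the gold coin in box 3 | the host opened box 2) = (1/5) / (8/15) = 3/8.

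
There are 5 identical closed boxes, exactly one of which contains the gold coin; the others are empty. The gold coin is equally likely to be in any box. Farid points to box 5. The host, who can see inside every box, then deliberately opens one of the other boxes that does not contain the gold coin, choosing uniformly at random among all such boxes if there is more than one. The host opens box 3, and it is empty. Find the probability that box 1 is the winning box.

4/15

Condition on the true location of the gold coin.
If it is in any of boxes 1, 2, and 4 (prior 1/5 each): the host has 3 equally likely choices, so probability 1/3; weight (1/5)·(1/3) = 1/15 each.
If it is in box 3 (prior 1/5): the host opened box 3, so this case is ruled out; weight (1/5)·0 = 0.
If it is in box 5 (prior 1/5): the host has 4 equally likely choices, so probability 1/4; weight (1/5)·(1/4) = 1/20.
The weights sum to 1/4.
So P(the gold coin in box 1 | the host opened box 3) = (1/15) / (1/4) = 4/15.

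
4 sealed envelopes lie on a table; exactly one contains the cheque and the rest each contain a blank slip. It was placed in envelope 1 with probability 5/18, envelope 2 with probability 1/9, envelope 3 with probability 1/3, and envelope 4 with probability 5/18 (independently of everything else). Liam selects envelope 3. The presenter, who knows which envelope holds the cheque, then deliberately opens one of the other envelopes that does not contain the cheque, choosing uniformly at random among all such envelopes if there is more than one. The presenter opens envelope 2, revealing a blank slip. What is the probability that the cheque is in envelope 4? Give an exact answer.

Consider each possible location of the cheque in turn.
If it is in either of envelopes 1 and 4 (prior 5/18 each): the presenter has 2 equally likely choices, so probability 1/2; weight (5/18)·(1/2) = 5/36 each.
If it is in envelope 2 (prior 1/9): the presenter opened envelope 2, so this case is ruled out; weight (1/9)·0 = 0.
If it is in envelope 3 (prior 1/3): the presenter has 3 equally likely choices, so probability 1/3; weight (1/3)·(1/3) = 1/9.
The weights sum to 7/18.
So P(the cheque in envelope 4 | the presenter opened envelope 2) = (5/36) / (7/18) = 5/14.

5/14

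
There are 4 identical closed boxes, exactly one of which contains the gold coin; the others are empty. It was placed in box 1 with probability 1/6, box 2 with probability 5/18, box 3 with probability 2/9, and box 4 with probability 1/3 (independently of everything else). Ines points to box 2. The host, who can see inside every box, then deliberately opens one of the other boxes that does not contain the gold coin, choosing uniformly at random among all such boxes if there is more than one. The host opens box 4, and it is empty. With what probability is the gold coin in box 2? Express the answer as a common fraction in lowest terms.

Consider each possible location of the gold coin in turn.
If it is in box 1 (prior 1/6): the host has 2 equally likely choices, so probability 1/2; weight (1/6)·(1/2) = 1/12.
If it is in box 2 (prior 5/18): the host has 3 equally likely choices, so probability 1/3; weight (5/18)·(1/3) = 5/54.
If it is in box 3 (prior 2/9): the host has 2 equally likely choices, so probability 1/2; weight (2/9)·(1/2) = 1/9.
If it is in box 4 (prior 1/3): the host opened box 4, so this case is ruled out; weight (1/3)·0 = 0.
The weights sum to 31/108.
So P(the gold coin in box 2 | the host opened box 4) = (5/54) / (31/108) = 10/31.

10/31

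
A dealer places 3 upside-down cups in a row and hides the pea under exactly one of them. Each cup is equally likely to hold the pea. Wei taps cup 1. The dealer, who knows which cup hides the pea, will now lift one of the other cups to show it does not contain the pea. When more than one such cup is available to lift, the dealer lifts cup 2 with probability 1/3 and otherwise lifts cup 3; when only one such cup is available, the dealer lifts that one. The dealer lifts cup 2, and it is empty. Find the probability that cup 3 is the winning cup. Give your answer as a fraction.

3/4

Consider each possible location of the pea in turn.
If it is under cup 1 (prior 1/3): cup 2 is available, opened with probability 1/3; weight (1/3)·(1/3) = 1/9.
If it is under cup 2 (prior 1/3): the dealer opened cup 2, so this case is ruled out; weight (1/3)·0 = 0.
If it is under cup 3 (prior 1/3): only cup 2 is available, probability 1; weight (1/3)·1 = 1/3.
The weights sum to 4/9.
So P(the pea under cup 3 | the dealer opened cup 2) = (1/3) / (4/9) = 3/4.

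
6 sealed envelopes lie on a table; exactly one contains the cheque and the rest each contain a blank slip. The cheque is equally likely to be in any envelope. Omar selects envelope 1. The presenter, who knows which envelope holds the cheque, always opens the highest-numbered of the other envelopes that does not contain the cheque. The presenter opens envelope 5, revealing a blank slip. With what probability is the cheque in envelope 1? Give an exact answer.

0

Apply Bayes' rule, conditioning on where the cheque actually is.
If it is in any of envelopes 1, 2, 3, and 4 (prior 1/6 each): the presenter would have opened envelope 6 instead, probability 0; weight (1/6)·0 = 0 each.
If it is in envelope 5 (prior 1/6): the presenter opened envelope 5, so this case is ruled out; weight (1/6)·0 = 0.
If it is in envelope 6 (prior 1/6): envelope 5 is the highest-numbered option available, probability 1; weight (1/6)·1 = 1/6.
The weights sum to 1/6.
So P(the cheque in envelope 1 | the presenter opened envelope 5) = 0 / (1/6) = 0.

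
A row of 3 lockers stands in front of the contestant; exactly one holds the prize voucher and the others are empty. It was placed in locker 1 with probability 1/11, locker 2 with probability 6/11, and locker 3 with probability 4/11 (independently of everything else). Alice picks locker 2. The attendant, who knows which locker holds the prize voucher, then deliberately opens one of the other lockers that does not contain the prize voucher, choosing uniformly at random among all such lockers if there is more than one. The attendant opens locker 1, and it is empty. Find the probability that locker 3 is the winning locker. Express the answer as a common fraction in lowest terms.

4/7

Condition on the true location of the prize voucher.
If it is in locker 1 (prior 1/11): the attendant opened locker 1, so this case is ruled out; weight (1/11)·0 = 0.
If it is in locker 2 (prior 6/11): the attendant has 2 equally likely choices, so probability 1/2; weight (6/11)·(1/2) = 3/11.
If it is in locker 3 (prior 4/11): the attendant has no choice, probability 1; weight (4/11)·1 = 4/11.
The weights sum to 7/11.
So P(the prize voucher in locker 3 | the attendant opened locker 1) = (4/11) / (7/11) = 4/7.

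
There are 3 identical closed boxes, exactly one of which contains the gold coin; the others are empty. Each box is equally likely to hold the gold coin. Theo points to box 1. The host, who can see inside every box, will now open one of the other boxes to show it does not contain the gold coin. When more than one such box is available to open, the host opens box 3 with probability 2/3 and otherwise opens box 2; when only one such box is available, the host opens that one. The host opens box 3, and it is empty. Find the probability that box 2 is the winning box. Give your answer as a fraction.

Apply Bayes' rule, conditioning on where the gold coin actually is.
If it is in box 1 (prior 1/3): box 3 is available, opened with probability 2/3; weight (1/3)·(2/3) = 2/9.
If it is in box 2 (prior 1/3): only box 3 is available, probability 1; weight (1/3)·1 = 1/3.
If it is in box 3 (prior 1/3): the host opened box 3, so this case is ruled out; weight (1/3)·0 = 0.
The weights sum to 5/9.
So P(the gold coin in box 2 | the host opened box 3) = (1/3) / (5/9) = 3/5.

3/5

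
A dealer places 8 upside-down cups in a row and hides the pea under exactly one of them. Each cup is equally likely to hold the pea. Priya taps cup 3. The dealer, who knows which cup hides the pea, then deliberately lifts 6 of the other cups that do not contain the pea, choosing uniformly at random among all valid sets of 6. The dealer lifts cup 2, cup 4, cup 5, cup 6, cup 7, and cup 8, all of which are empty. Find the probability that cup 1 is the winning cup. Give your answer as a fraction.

7/8

Condition on the true location of the pea.
If it is under cup 1 (prior 1/8): the dealer has no choice, probability 1; weight (1/8)·1 = 1/8.
If it is under any of cups 2, 4, 5, 6, 7, and 8 (prior 1/8 each): that cup was opened and seen not to hold the prize — ruled out; weight (1/8)·0 = 0 each.
If it is under cup 3 (prior 1/8): the dealer has 7 equally likely choices, so probability 1/7; weight (1/8)·(1/7) = 1/56.
The weights sum to 1/7.
So P(the pea under cup 1 | the dealer opened cup 2, cup 4, cup 5, cup 6, cup 7, and cup 8) = (1/8) / (1/7) = 7/8.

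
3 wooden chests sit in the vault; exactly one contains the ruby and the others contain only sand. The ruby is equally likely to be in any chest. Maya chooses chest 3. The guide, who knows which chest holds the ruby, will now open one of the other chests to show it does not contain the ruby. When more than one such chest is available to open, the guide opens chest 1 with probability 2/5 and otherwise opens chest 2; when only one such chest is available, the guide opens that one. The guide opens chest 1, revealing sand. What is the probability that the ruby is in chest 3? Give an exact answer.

2/7

Apply Bayes' rule, conditioning on where the ruby actually is.
If it is in chest 1 (prior 1/3): the guide opened chest 1, so this case is ruled out; weight (1/3)·0 = 0.
If it is in chest 2 (prior 1/3): only chest 1 is available, probability 1; weight (1/3)·1 = 1/3.
If it is in chest 3 (prior 1/3): chest 1 is available, opened with probability 2/5; weight (1/3)·(2/5) = 2/15.
The weights sum to 7/15.
So P(the ruby in chest 3 | the guide opened chest 1) = (2/15) / (7/15) = 2/7.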